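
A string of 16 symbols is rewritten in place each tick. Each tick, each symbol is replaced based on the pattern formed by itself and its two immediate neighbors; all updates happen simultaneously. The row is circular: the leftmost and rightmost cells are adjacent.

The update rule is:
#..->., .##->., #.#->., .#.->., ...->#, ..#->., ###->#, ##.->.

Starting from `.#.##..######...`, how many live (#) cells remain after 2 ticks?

tick 1: ........####..##
tick 2: .######..##.....
count of #: 8

8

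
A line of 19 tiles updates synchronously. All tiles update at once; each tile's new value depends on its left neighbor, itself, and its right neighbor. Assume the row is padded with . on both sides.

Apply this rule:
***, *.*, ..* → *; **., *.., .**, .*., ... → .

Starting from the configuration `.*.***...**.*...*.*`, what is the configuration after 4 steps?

.*...*..*...*.*....

*.*.*...*..*...*.*.
.*.*...*..*...*.*..
*.*...*..*...*.*...
.*...*..*...*.*....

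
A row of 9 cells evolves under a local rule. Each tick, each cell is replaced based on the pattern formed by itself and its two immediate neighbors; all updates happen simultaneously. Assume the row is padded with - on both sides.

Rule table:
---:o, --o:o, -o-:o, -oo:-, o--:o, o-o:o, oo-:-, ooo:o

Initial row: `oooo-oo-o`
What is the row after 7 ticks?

o-ooooo-o

-oo-o--oo
o--oooo--
ooo-oo-oo
-o-o--o--
ooooooooo
-ooooooo-
o-ooooo-o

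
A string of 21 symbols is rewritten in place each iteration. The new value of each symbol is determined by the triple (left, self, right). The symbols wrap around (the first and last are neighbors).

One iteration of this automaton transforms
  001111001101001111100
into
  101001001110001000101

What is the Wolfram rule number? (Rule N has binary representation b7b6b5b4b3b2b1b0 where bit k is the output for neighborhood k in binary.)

position 3: 111 → 0  (bit 7 = 0)
position 5: 110 → 1  (bit 6 = 1)
position 10: 101 → 1  (bit 5 = 1)
position 6: 100 → 0  (bit 4 = 0)
position 2: 011 → 1  (bit 3 = 1)
position 11: 010 → 0  (bit 2 = 0)
position 1: 001 → 0  (bit 1 = 0)
position 0: 000 → 1  (bit 0 = 1)
bits b7..b0 = 01101001 = 105

105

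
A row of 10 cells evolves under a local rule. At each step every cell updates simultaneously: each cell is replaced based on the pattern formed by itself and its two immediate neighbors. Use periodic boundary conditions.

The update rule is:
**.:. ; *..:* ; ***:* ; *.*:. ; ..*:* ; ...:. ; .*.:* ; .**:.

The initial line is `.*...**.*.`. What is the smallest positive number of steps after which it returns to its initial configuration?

step 1: ***.*...**
step 2: **..**.*.*
step 3: *.**...*..
step 4: *...*.****
step 5: .*.**..***
step 6: .*...**.*.

6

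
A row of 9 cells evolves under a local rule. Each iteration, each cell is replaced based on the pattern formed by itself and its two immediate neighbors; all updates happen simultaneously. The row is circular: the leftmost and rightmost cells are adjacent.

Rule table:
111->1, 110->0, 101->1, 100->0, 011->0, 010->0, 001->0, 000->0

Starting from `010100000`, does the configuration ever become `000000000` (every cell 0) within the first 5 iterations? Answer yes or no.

iteration 1: 001000000
iteration 2: 000000000
all cells are 0 at iteration 2

yes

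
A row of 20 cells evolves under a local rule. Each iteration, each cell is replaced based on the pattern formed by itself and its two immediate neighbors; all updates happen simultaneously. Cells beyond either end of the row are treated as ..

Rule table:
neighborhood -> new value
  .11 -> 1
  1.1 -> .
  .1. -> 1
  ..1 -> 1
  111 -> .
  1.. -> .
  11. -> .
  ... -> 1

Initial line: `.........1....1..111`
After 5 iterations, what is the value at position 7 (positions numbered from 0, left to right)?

1111111111.1111.11..
1..........1....1..1
1.1111111111.1111.11
1.1..........1....1.
1.1.1111111111.1111.
position 7 holds 1

1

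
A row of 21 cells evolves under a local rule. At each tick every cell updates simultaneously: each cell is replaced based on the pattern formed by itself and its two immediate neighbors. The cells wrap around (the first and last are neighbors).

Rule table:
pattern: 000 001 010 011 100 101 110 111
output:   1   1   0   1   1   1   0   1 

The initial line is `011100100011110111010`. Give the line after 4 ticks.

tick 1: 111011011111101110101
tick 2: 110110111111011101011
tick 3: 101101111110111010111
tick 4: 011011111101110101111

011011111101110101111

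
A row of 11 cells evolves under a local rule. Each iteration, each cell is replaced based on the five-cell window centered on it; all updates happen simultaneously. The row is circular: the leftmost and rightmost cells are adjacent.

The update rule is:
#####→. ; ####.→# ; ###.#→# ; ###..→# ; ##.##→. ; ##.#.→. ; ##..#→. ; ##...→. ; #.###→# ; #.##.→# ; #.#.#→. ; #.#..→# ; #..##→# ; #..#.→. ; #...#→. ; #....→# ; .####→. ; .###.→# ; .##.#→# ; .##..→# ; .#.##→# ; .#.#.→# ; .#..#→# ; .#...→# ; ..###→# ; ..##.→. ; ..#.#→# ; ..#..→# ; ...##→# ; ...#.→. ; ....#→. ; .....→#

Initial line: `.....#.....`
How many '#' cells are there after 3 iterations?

###..######
.##.##.....
#.#.##.###.
count of #: 7

7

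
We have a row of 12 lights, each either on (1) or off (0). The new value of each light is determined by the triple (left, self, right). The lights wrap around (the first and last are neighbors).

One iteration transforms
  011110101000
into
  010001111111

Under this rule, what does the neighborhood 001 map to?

0

At position 0 the neighborhood is 001; the next row has 0 there.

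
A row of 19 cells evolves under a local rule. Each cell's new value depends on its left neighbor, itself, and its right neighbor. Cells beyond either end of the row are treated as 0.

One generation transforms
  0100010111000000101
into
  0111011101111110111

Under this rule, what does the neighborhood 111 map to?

0

At position 8 the neighborhood is 111; the next row has 0 there.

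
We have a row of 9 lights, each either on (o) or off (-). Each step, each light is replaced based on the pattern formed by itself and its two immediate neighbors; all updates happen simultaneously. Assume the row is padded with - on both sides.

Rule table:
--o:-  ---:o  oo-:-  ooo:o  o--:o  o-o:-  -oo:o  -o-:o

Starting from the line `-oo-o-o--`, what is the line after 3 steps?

step 1: -o--o-ooo
step 2: -oo-o-oo-
step 3: -o--o-o-o

-o--o-o-o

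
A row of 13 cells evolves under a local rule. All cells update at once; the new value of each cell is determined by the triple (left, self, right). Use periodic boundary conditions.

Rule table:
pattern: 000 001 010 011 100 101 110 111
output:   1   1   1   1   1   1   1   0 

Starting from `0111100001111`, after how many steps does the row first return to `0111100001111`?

1100111111001
0111100001111

2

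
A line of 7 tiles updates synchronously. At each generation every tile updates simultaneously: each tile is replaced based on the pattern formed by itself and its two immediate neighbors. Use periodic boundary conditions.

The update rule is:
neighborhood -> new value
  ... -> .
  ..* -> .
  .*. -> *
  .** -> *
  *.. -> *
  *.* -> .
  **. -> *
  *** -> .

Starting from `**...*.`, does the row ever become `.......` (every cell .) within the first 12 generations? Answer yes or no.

***..*.
*.**.*.
*.**.*.  (fixed point — unchanged through generation 12)
generation 12 is *.**.*., still not uniform .

no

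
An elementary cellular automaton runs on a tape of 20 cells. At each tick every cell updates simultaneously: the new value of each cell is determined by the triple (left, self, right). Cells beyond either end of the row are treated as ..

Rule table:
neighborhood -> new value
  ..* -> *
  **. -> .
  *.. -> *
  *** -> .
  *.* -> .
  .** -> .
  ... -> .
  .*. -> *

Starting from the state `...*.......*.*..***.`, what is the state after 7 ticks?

........***.......**

..***.....**.***...*
.*...*...*......*.**
***.***.***....**...
...........*..*..*..
..........*********.
.........*.........*
........***.......**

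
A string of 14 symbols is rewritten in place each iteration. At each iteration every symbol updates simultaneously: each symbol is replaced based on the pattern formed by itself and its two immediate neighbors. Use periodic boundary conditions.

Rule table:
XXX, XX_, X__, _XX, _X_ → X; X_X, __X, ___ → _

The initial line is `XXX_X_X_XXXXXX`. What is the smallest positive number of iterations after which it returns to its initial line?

1

XXX_X_X_XXXXXX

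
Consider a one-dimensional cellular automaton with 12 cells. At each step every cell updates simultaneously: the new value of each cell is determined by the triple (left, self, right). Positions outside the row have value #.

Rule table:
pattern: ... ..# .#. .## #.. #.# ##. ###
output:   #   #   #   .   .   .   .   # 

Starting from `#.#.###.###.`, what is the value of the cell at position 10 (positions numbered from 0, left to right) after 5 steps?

.

..#..#...#..
.##.##.###.#
........#...
.########.##
..######...#
position 10 holds .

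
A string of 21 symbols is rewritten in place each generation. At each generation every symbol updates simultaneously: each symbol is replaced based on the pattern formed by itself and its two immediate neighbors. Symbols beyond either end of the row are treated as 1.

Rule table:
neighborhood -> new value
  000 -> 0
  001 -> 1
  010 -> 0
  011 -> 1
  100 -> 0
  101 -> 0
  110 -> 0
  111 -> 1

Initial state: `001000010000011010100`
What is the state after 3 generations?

generation 1: 010000100000110000001
generation 2: 000001000001100000011
generation 3: 000010000011000000111

000010000011000000111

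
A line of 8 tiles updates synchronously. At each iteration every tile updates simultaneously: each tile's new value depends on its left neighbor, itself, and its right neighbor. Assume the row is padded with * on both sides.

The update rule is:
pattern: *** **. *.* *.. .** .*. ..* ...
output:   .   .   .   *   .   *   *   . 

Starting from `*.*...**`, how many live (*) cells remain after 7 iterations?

iteration 1: ..**.*..
iteration 2: **...***
iteration 3: ..*.*...
iteration 4: ***.**.*
iteration 5: ........
iteration 6: *......*
iteration 7: .*....*.
count of *: 2

2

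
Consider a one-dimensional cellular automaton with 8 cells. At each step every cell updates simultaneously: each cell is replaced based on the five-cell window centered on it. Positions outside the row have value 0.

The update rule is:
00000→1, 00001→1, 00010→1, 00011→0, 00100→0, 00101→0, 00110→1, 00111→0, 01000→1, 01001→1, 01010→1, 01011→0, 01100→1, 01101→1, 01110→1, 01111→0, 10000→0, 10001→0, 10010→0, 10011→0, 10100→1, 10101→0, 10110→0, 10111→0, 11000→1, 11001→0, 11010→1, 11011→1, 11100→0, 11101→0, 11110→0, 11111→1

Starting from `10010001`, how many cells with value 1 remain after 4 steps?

01001010
10100111
01110010
00100001
count of 1: 2

2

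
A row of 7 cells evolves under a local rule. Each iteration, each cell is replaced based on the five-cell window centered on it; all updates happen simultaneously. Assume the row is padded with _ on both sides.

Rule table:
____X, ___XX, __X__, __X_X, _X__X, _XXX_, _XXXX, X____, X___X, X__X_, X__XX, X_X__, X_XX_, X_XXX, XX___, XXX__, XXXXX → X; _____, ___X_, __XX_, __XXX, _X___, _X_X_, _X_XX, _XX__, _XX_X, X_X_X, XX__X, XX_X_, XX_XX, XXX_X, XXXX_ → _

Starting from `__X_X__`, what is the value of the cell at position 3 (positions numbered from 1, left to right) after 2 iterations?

_

X_X_X_X
X_____X
position 3 holds _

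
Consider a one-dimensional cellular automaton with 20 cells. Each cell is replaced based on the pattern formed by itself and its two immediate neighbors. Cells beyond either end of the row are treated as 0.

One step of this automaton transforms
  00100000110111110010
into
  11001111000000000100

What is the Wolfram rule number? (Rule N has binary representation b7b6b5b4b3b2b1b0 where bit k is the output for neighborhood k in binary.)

position 12: 111 → 0  (bit 7 = 0)
position 9: 110 → 0  (bit 6 = 0)
position 10: 101 → 0  (bit 5 = 0)
position 3: 100 → 0  (bit 4 = 0)
position 8: 011 → 0  (bit 3 = 0)
position 2: 010 → 0  (bit 2 = 0)
position 1: 001 → 1  (bit 1 = 1)
position 0: 000 → 1  (bit 0 = 1)
bits b7..b0 = 00000011 = 3

3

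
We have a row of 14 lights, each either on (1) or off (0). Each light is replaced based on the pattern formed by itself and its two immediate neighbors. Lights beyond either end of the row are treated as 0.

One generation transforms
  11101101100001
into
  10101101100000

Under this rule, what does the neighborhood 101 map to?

At position 3 the neighborhood is 101; the next row has 0 there.

0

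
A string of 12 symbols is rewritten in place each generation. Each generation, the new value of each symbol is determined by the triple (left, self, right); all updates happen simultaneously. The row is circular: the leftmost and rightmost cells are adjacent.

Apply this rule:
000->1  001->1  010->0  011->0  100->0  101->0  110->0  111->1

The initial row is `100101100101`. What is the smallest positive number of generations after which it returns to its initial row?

3

001000001000
110011110011
100101100101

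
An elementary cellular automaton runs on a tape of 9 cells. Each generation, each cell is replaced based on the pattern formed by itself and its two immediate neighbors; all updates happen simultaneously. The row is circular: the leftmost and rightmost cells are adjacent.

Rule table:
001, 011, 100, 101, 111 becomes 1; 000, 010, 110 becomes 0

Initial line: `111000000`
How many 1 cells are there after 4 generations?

6

110100001
101010011
010101111
101011110
count of 1: 6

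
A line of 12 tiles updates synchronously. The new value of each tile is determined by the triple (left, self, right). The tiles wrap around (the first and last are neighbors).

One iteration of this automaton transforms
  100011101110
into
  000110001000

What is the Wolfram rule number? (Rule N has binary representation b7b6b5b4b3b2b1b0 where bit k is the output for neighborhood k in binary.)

position 5: 111 → 0  (bit 7 = 0)
position 6: 110 → 0  (bit 6 = 0)
position 7: 101 → 0  (bit 5 = 0)
position 1: 100 → 0  (bit 4 = 0)
position 4: 011 → 1  (bit 3 = 1)
position 0: 010 → 0  (bit 2 = 0)
position 3: 001 → 1  (bit 1 = 1)
position 2: 000 → 0  (bit 0 = 0)
bits b7..b0 = 00001010 = 10

10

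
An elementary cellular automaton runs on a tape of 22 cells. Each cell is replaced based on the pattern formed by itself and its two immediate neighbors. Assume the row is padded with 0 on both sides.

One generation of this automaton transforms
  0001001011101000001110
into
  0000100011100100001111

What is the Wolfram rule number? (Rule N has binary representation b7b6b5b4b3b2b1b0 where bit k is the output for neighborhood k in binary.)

position 9: 111 → 1  (bit 7 = 1)
position 10: 110 → 1  (bit 6 = 1)
position 7: 101 → 0  (bit 5 = 0)
position 4: 100 → 1  (bit 4 = 1)
position 8: 011 → 1  (bit 3 = 1)
position 3: 010 → 0  (bit 2 = 0)
position 2: 001 → 0  (bit 1 = 0)
position 0: 000 → 0  (bit 0 = 0)
bits b7..b0 = 11011000 = 216

216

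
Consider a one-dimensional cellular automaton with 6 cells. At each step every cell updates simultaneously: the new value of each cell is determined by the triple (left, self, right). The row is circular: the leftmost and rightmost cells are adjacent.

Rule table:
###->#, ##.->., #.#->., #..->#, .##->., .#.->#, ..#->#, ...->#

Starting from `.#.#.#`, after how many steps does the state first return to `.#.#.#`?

1

step 1: .#.#.#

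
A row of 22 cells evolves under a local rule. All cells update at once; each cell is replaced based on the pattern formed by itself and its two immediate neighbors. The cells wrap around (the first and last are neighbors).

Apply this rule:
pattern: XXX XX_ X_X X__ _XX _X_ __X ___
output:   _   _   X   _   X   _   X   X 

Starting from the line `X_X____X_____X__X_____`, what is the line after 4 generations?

_XX__XX___XX___XX__XX_

_X__XXX__XXXX__X__XXXX
X__XX___XX____X__XX___
__XX__XXX__XXX__XX__XX
_XX__XX___XX___XX__XX_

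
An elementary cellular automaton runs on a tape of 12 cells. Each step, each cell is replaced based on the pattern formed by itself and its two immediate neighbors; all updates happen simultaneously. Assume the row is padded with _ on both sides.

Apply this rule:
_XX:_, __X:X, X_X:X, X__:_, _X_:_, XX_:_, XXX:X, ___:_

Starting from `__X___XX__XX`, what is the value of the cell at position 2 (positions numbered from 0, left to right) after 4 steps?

X

step 1: _X___X___X__
step 2: X___X___X___
step 3: ___X___X____
step 4: __X___X_____
position 2 holds X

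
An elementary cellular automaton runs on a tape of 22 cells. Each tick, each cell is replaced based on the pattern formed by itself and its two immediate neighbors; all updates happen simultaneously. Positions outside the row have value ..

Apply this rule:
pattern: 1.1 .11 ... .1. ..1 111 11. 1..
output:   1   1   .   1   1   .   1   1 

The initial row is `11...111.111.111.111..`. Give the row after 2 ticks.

1.111111.111.111.11111

111.11.111.111.111.11.
1.111111.111.111.11111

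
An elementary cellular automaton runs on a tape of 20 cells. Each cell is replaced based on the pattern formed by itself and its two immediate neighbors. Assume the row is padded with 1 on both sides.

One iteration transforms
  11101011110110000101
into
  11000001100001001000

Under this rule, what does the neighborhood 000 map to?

At position 14 the neighborhood is 000; the next row has 0 there.

0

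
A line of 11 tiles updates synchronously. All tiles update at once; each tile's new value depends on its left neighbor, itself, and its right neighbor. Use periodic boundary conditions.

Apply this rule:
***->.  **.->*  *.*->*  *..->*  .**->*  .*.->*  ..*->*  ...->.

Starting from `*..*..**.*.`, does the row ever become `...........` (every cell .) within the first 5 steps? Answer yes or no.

yes

step 1: ***********
step 2: ...........
all cells are . at step 2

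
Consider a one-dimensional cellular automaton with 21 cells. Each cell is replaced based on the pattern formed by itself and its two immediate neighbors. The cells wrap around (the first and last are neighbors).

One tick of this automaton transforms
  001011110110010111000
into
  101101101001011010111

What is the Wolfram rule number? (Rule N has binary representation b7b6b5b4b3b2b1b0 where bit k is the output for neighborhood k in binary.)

position 5: 111 → 1  (bit 7 = 1)
position 7: 110 → 0  (bit 6 = 0)
position 3: 101 → 1  (bit 5 = 1)
position 11: 100 → 1  (bit 4 = 1)
position 4: 011 → 0  (bit 3 = 0)
position 2: 010 → 1  (bit 2 = 1)
position 1: 001 → 0  (bit 1 = 0)
position 0: 000 → 1  (bit 0 = 1)
bits b7..b0 = 10110101 = 181

181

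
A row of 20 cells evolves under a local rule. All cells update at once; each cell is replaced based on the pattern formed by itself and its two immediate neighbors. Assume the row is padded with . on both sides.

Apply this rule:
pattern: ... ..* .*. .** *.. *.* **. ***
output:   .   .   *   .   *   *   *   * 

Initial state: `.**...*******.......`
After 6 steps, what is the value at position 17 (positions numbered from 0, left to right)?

..**...*******......
...**...*******.....
....**...*******....
.....**...*******...
......**...*******..
.......**...*******.
position 17 holds *

*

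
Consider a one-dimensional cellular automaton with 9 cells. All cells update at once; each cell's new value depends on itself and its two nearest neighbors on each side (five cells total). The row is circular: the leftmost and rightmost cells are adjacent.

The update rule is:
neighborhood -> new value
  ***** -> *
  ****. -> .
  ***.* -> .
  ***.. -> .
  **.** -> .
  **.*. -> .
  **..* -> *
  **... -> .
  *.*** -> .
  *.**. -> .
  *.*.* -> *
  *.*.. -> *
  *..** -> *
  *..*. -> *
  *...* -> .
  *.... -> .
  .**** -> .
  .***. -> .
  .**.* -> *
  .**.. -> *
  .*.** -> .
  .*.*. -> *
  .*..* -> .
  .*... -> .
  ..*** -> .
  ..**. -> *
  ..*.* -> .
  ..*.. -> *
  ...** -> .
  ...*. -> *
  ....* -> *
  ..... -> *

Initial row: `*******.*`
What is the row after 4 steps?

.****....
.......**
..****.**
**......*

**......*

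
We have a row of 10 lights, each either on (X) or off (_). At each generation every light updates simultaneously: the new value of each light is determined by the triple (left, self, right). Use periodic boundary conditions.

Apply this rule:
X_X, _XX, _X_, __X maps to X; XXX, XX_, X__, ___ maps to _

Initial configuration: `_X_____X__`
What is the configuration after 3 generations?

XX____XX__
X____XX__X
____XX__XX

____XX__XX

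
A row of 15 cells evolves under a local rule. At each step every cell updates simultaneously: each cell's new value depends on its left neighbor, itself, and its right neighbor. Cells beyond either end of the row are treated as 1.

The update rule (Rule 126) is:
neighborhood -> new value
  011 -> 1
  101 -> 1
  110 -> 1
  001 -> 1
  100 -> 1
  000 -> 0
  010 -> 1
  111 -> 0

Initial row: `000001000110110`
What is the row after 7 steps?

000000011111110

step 1: 100011101111111
step 2: 110110111000000
step 3: 011111101100001
step 4: 110000111110011
step 5: 011001100011110
step 6: 111111110110011
step 7: 000000011111110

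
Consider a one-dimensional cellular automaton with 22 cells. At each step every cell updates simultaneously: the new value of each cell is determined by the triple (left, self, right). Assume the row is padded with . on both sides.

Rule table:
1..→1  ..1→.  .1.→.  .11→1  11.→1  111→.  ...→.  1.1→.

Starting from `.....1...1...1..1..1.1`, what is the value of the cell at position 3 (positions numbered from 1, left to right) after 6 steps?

......1...1...1..1....
.......1...1...1..1...
........1...1...1..1..
.........1...1...1..1.
..........1...1...1..1
...........1...1...1..
position 3 holds .

.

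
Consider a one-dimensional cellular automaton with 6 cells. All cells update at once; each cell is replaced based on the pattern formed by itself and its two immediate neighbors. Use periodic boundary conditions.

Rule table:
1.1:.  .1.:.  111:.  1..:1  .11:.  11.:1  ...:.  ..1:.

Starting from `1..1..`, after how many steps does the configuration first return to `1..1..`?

step 1: .1..1.
step 2: ..1..1
step 3: 1..1..

3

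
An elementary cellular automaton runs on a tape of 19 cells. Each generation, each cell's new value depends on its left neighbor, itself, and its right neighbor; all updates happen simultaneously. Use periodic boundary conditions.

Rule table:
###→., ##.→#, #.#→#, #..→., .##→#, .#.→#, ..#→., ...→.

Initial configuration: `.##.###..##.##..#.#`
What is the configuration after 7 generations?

....#.#..#...#..#..

generation 1: #####.#..#####..###
generation 2: ....###..#...#..#..
generation 3: ....#.#..#...#..#..
generation 4: ....###..#...#..#..  (repeats generation 2; period 2)
generation 7: ....#.#..#...#..#..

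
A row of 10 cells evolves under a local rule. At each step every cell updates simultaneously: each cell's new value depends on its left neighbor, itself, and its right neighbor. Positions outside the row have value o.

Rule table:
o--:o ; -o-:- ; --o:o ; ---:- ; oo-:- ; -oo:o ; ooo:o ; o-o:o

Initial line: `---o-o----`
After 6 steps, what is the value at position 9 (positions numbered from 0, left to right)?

o-o-o-o--o
-o-o-o-ooo
o-o-o-oooo
-o-o-ooooo
o-o-oooooo
-o-ooooooo
position 9 holds o

o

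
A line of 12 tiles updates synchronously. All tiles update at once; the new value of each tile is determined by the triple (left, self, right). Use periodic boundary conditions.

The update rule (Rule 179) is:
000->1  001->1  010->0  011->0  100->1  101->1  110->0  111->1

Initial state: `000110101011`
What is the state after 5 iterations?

111001010100
010110101011
101001010100
010110101011  (repeats iteration 2; period 2)
iteration 5: 101001010100

101001010100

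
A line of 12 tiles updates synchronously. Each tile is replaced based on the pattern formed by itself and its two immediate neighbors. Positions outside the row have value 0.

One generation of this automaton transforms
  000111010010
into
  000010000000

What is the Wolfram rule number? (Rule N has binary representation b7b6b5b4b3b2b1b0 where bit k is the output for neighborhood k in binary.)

128

position 4: 111 → 1  (bit 7 = 1)
position 5: 110 → 0  (bit 6 = 0)
position 6: 101 → 0  (bit 5 = 0)
position 8: 100 → 0  (bit 4 = 0)
position 3: 011 → 0  (bit 3 = 0)
position 7: 010 → 0  (bit 2 = 0)
position 2: 001 → 0  (bit 1 = 0)
position 0: 000 → 0  (bit 0 = 0)
bits b7..b0 = 10000000 = 128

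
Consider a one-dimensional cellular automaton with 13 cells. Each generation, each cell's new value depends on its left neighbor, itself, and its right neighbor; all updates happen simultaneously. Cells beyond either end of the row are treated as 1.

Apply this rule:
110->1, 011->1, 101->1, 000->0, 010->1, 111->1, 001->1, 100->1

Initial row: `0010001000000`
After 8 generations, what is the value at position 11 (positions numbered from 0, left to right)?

1

1111011100001
1111111110011
1111111111111
1111111111111  (fixed point — unchanged through generation 8)
position 11 holds 1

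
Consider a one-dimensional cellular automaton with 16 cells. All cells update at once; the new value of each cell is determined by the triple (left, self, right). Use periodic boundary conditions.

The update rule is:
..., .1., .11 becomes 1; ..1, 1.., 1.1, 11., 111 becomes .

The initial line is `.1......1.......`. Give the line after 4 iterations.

iteration 1: .1.1111.1.111111
iteration 2: .1.1....1.1.....
iteration 3: .1.1.11.1.1.1111
iteration 4: .1.1.1..1.1.1...

.1.1.1..1.1.1...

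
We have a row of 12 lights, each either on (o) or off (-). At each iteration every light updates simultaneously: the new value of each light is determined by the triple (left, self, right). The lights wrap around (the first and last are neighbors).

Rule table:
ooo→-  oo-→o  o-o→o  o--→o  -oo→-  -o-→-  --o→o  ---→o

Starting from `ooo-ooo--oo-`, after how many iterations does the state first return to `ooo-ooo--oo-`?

24

iteration 1: --oo--ooo-oo
iteration 2: oo-ooo--oo-o
iteration 3: -oo--ooo-oo-
iteration 4: o-ooo--oo-oo
iteration 5: oo--ooo-oo--
iteration 6: -ooo--oo-ooo
iteration 7: o--ooo-oo--o
iteration 8: ooo--oo-ooo-
iteration 9: --ooo-oo--oo
iteration 10: oo--oo-ooo-o
iteration 11: -ooo-oo--oo-
iteration 12: o--oo-ooo-oo
iteration 13: ooo-oo--oo--
iteration 14: --oo-ooo-ooo
iteration 15: oo-oo--oo--o
iteration 16: -oo-ooo-ooo-
iteration 17: o-oo--oo--oo
iteration 18: oo-ooo-ooo--
iteration 19: -oo--oo--ooo
iteration 20: o-ooo-ooo--o
iteration 21: oo--oo--ooo-
iteration 22: -ooo-ooo--oo
iteration 23: o--oo--ooo-o
iteration 24: ooo-ooo--oo-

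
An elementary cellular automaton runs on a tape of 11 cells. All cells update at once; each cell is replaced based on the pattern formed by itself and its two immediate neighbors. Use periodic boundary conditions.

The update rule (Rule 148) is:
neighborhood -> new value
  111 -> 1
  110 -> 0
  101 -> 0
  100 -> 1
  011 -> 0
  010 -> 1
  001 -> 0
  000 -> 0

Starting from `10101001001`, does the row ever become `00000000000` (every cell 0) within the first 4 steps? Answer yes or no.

no

00101101100
00100000010
00110000011
10001000000
step 4 is 10001000000, still not uniform 0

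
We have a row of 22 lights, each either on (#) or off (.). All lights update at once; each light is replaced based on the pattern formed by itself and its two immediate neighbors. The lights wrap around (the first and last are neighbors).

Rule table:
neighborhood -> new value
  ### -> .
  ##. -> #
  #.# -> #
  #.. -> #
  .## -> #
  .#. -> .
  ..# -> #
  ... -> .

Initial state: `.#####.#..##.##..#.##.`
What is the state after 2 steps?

##...##.#########.####
.##.#####.......###...

.##.#####.......###...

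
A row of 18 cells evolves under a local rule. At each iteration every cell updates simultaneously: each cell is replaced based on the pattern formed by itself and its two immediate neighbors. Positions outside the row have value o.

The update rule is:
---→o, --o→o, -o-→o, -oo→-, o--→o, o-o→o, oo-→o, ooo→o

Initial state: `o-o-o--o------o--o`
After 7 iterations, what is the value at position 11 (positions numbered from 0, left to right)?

ooooooooooooooooo-
oooooooooooooooooo
oooooooooooooooooo  (fixed point — unchanged through iteration 7)
position 11 holds o

o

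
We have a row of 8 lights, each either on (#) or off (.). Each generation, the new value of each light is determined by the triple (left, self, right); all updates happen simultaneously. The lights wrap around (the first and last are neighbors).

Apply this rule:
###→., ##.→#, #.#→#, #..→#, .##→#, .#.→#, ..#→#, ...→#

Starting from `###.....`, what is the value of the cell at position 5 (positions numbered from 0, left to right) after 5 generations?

#.######
###.....  (repeats generation 0; period 2)
generation 5: #.######
position 5 holds #

#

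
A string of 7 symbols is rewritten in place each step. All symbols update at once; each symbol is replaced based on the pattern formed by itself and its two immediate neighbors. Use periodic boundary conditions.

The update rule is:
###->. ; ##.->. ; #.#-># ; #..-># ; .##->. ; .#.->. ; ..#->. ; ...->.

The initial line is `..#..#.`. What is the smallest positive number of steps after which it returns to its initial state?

7

...#..#
#...#..
.#...#.
..#...#
#..#...
.#..#..
..#..#.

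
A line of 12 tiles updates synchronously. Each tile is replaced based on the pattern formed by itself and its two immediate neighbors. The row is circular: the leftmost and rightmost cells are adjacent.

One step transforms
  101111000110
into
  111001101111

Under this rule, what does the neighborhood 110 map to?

1

At position 5 the neighborhood is 110; the next row has 1 there.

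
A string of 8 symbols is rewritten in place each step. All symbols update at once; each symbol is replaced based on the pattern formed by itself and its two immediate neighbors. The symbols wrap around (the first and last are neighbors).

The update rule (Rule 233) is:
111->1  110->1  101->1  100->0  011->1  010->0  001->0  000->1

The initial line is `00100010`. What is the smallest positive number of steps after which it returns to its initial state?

10001000
00100010

2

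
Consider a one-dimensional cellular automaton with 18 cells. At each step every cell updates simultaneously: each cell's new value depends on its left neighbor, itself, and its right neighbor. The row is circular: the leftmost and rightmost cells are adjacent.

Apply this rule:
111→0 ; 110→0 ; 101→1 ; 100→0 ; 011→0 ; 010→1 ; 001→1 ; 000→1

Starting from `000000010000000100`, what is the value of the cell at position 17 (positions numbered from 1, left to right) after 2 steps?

1

step 1: 111111110111111101
step 2: 000000001000000010
position 17 holds 1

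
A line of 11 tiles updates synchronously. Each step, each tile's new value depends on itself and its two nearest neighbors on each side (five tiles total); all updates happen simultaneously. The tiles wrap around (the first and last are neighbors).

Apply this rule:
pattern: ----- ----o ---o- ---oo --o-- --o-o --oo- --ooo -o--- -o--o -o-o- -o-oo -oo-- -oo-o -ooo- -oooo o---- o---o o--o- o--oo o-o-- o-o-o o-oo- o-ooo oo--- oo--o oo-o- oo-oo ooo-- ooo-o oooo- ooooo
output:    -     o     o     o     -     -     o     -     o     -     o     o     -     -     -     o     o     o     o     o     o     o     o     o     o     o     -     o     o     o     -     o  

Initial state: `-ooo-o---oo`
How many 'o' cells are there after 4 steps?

8

oo-o-ooooo-
o--ooooo-oo
ooo-oo-ooo-
o-ooo-oo-oo
count of o: 8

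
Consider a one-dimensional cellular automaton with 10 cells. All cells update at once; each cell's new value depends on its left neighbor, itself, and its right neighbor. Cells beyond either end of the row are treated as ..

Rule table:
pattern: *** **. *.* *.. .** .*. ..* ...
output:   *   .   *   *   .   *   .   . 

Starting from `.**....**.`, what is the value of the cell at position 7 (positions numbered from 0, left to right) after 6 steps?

*

step 1: ...*.....*
step 2: ...**....*
step 3: .....*...*
step 4: .....**..*
step 5: .......*.*
step 6: .......***
position 7 holds *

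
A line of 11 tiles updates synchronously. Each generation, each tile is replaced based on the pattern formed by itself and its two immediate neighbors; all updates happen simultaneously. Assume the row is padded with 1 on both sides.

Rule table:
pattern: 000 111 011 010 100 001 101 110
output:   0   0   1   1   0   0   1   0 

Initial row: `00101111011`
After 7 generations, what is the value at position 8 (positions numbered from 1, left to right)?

00111000110
00100000101
00100000111
00100000100
00100000100  (fixed point — unchanged through generation 7)
position 8 holds 0

0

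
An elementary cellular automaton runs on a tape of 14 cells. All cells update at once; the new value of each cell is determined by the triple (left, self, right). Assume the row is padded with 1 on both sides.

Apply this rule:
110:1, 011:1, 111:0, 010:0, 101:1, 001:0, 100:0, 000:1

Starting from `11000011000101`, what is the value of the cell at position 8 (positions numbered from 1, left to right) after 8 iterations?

01011011010011
10111111100010
11100000101001
00101110010001
00011010000101
01011100110011
10110100110010
11111000110001
position 8 holds 0

0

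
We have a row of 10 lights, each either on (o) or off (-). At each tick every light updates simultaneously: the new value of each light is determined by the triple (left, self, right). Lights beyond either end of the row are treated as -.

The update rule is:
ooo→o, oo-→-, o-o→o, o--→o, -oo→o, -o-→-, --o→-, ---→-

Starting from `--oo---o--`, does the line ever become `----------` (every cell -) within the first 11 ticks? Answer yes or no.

yes

--o-o---o-
---o-o---o
----o-o---
-----o-o--
------o-o-
-------o-o
--------o-
---------o
----------
all cells are - at tick 9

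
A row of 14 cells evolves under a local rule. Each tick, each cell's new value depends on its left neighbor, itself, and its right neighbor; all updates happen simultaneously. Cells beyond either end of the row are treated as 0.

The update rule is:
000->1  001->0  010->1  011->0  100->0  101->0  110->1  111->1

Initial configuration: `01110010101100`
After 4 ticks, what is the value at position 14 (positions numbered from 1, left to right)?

1

tick 1: 00110010100101
tick 2: 10010010100101
tick 3: 10010010100101  (fixed point — unchanged through tick 4)
position 14 holds 1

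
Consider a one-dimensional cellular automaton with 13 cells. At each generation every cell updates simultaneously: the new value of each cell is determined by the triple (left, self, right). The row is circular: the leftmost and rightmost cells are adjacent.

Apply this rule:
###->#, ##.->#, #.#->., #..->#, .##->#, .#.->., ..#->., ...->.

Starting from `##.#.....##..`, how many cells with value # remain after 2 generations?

##..#....###.
###..#...###.
count of #: 7

7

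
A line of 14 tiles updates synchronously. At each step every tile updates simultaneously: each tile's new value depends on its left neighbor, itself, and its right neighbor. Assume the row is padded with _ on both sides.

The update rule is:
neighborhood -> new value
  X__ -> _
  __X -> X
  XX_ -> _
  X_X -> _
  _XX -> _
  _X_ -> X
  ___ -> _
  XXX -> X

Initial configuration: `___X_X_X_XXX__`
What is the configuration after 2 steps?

step 1: __XX_X_X__X___
step 2: _X___X_X_XX___

_X___X_X_XX___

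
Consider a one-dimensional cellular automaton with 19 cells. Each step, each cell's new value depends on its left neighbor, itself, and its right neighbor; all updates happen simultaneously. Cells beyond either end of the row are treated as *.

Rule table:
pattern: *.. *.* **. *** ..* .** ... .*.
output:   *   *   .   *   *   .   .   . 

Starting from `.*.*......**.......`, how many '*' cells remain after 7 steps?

step 1: *.*.*....*..*.....*
step 2: .*.*.*..*.**.*...*.
step 3: *.*.*.**.*..*.*.*.*
step 4: .*.*.*..*.**.*.*.*.
step 5: *.*.*.**.*..*.*.*.*  (repeats step 3; period 2)
step 7: *.*.*.**.*..*.*.*.*
count of *: 10

10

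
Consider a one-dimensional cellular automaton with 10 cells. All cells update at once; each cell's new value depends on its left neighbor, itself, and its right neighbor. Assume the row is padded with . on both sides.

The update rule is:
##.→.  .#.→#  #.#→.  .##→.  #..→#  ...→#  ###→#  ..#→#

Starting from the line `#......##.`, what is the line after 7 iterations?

#######..#
.#####.###
#.###...#.
#..#.#####
####..###.
.##.##.#.#
#......#.#

#......#.#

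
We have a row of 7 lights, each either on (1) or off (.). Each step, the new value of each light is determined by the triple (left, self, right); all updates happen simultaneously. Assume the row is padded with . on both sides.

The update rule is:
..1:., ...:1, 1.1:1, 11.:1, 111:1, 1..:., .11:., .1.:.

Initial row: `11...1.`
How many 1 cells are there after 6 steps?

step 1: .1.1...
step 2: ..1..11
step 3: 1.....1
step 4: ..111..
step 5: 1..11.1
step 6: ....11.
count of 1: 2

2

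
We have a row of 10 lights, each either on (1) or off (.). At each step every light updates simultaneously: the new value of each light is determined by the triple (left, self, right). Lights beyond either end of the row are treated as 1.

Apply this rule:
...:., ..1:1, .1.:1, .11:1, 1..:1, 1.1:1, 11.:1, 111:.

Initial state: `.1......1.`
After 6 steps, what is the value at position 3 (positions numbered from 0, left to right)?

.

111....111
..11..11..
1111111111
..........
1........1
11......11
position 3 holds .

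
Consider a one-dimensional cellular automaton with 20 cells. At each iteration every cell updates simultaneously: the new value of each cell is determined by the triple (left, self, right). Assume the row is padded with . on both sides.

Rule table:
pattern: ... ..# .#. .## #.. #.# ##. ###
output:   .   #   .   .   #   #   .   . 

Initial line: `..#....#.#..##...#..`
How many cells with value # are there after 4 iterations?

11

.#.#..#.#.##..#.#.#.
#.#.##.#.#..##.#.#.#
.#.#..#.#.##..#.#.#.  (repeats iteration 1; period 2)
iteration 4: #.#.##.#.#..##.#.#.#
count of #: 11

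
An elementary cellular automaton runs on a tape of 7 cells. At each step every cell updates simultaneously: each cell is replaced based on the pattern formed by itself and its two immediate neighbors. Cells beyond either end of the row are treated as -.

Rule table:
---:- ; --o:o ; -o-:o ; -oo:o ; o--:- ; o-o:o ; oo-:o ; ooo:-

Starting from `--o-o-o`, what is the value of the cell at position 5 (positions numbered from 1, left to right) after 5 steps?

o

-oooooo
oo----o
oo---oo
oo--ooo
oo-oo-o
position 5 holds o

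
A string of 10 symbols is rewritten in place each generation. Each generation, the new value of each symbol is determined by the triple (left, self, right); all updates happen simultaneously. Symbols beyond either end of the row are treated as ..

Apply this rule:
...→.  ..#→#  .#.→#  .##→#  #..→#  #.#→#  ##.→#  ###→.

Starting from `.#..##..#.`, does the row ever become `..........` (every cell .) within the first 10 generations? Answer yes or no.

no

##########
#........#
##......##
###....###
#.##..##.#
##########  (repeats generation 1; period 5)
generation 10: #.##..##.#
generation 10 is #.##..##.#, still not uniform .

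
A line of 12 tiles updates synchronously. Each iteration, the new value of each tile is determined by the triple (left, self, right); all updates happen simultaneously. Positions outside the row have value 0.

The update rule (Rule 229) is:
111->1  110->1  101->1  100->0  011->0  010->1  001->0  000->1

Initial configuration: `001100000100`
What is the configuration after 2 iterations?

100110111111

100101110101
100110111111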